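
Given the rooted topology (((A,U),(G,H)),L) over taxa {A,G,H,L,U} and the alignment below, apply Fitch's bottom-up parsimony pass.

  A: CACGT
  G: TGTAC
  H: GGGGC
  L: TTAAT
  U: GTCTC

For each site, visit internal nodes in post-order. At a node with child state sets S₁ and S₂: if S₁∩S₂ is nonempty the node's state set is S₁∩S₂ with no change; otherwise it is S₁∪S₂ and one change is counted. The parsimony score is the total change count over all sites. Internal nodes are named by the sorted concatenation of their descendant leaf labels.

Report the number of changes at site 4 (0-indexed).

site 0, node AU: A={C} ∪ U={G} → {C,G} (+1)
site 0, node GH: G={T} ∪ H={G} → {G,T} (+1)
site 0, node AGHU: AU={C,G} ∩ GH={G,T} → {G} (+0)
site 0, node AGHLU: AGHU={G} ∪ L={T} → {G,T} (+1)
site 1, node AU: A={A} ∪ U={T} → {A,T} (+1)
site 1, node GH: G={G} ∩ H={G} → {G} (+0)
site 1, node AGHU: AU={A,T} ∪ GH={G} → {A,G,T} (+1)
site 1, node AGHLU: AGHU={A,G,T} ∩ L={T} → {T} (+0)
site 2, node AU: A={C} ∩ U={C} → {C} (+0)
site 2, node GH: G={T} ∪ H={G} → {G,T} (+1)
site 2, node AGHU: AU={C} ∪ GH={G,T} → {C,G,T} (+1)
site 2, node AGHLU: AGHU={C,G,T} ∪ L={A} → {A,C,G,T} (+1)
site 3, node AU: A={G} ∪ U={T} → {G,T} (+1)
site 3, node GH: G={A} ∪ H={G} → {A,G} (+1)
site 3, node AGHU: AU={G,T} ∩ GH={A,G} → {G} (+0)
site 3, node AGHLU: AGHU={G} ∪ L={A} → {A,G} (+1)
site 4, node AU: A={T} ∪ U={C} → {C,T} (+1)
site 4, node GH: G={C} ∩ H={C} → {C} (+0)
site 4, node AGHU: AU={C,T} ∩ GH={C} → {C} (+0)
site 4, node AGHLU: AGHU={C} ∪ L={T} → {C,T} (+1)
per-site changes: [3, 2, 3, 3, 2]; total = 13

2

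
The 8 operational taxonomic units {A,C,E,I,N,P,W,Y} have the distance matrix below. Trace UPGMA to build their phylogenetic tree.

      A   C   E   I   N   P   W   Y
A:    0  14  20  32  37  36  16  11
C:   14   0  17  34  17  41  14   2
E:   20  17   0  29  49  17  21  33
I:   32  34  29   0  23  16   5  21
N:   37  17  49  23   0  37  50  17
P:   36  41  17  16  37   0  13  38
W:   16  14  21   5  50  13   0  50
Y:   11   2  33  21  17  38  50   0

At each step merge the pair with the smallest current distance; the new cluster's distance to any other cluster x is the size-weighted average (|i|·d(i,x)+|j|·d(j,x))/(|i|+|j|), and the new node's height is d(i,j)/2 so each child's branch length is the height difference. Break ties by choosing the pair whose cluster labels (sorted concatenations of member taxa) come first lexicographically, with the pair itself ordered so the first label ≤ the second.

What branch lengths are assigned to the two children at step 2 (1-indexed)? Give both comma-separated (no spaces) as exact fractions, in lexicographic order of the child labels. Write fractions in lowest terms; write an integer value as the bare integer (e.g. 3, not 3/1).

5/2,5/2

iteration 1: select C,Y (d=2); attach at lengths (1, 1); label the merged cluster CY
  updated: d(A,CY)=25/2, d(CY,E)=25, d(CY,I)=55/2, d(CY,N)=17, d(CY,P)=79/2, d(CY,W)=32
iteration 2: select I,W (d=5); attach at lengths (5/2, 5/2); label the merged cluster IW
  updated: d(A,IW)=24, d(CY,IW)=119/4, d(E,IW)=25, d(IW,N)=73/2, d(IW,P)=29/2
iteration 3: select A,CY (d=25/2); attach at lengths (25/4, 21/4); label the merged cluster ACY
  updated: d(ACY,E)=70/3, d(ACY,IW)=167/6, d(ACY,N)=71/3, d(ACY,P)=115/3
iteration 4: select IW,P (d=29/2); attach at lengths (19/4, 29/4); label the merged cluster IPW
  updated: d(ACY,IPW)=94/3, d(E,IPW)=67/3, d(IPW,N)=110/3
iteration 5: select E,IPW (d=67/3); attach at lengths (67/6, 47/12); label the merged cluster EIPW
  updated: d(ACY,EIPW)=88/3, d(EIPW,N)=159/4
iteration 6: select ACY,N (d=71/3); attach at lengths (67/12, 71/6); label the merged cluster ACNY
  updated: d(ACNY,EIPW)=511/16
iteration 7: select ACNY,EIPW (d=511/16); attach at lengths (397/96, 461/96); label the merged cluster ACEINPWY
final tree: (((A:25/4,(C:1,Y:1):21/4):67/12,N:71/6):397/96,(E:67/6,((I:5/2,W:5/2):19/4,P:29/4):47/12):461/96)
total length: 1151/16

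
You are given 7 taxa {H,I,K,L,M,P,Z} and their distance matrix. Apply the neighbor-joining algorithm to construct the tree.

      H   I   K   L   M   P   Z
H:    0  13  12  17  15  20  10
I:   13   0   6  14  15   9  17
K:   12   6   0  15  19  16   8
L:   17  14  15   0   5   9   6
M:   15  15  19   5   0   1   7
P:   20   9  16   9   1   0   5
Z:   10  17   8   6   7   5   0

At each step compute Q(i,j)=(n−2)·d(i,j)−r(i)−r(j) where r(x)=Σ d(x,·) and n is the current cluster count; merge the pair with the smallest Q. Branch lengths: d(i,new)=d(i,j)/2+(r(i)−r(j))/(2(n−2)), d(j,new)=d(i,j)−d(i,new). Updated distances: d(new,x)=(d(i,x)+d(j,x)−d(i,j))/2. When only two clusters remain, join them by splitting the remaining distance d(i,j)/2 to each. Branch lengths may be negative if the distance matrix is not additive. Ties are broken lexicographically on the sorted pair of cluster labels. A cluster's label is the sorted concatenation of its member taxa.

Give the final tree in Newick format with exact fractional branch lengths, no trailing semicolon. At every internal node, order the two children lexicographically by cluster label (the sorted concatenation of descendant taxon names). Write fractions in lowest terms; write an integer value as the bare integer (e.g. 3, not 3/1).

iteration 1: select I,K (d=6, Q=-120); attach at lengths (14/5, 16/5); label the merged cluster IK
  updated: d(H,IK)=19/2, d(IK,L)=23/2, d(IK,M)=14, d(IK,P)=19/2, d(IK,Z)=19/2
iteration 2: select H,IK (d=19/2, Q=-175/2); attach at lengths (111/16, 41/16); label the merged cluster HIK
  updated: d(HIK,L)=19/2, d(HIK,M)=39/4, d(HIK,P)=10, d(HIK,Z)=5
iteration 3: select M,P (d=1, Q=-179/4); attach at lengths (1/8, 7/8); label the merged cluster MP
  updated: d(HIK,MP)=75/8, d(L,MP)=13/2, d(MP,Z)=11/2
iteration 4: select HIK,Z (d=5, Q=-243/8); attach at lengths (139/32, 21/32); label the merged cluster HIKZ
  updated: d(HIKZ,L)=21/4, d(HIKZ,MP)=79/16
iteration 5: select HIKZ,L (d=21/4, Q=-267/16); attach at lengths (59/32, 109/32); label the merged cluster HIKLZ
  updated: d(HIKLZ,MP)=99/32
iteration 6: select HIKLZ,MP (d=99/32); attach at lengths (99/64, 99/64); label the merged cluster HIKLMPZ
final tree: ((((H:111/16,(I:14/5,K:16/5):41/16):139/32,Z:21/32):59/32,L:109/32):99/64,(M:1/8,P:7/8):99/64)
total length: 955/32

((((H:111/16,(I:14/5,K:16/5):41/16):139/32,Z:21/32):59/32,L:109/32):99/64,(M:1/8,P:7/8):99/64)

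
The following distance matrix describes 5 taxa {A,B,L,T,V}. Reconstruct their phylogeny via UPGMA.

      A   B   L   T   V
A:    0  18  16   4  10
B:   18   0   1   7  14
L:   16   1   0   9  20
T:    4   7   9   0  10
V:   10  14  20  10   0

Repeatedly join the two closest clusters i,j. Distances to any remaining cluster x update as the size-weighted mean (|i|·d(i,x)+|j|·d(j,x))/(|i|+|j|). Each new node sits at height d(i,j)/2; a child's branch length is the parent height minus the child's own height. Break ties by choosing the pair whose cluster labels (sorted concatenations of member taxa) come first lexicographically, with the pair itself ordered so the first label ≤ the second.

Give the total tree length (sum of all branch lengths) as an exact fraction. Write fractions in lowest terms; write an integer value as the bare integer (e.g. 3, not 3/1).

step 1: merge (B,L) at d=1; branch lengths B→1/2, L→1/2; new cluster BL
  updated: d(A,BL)=17, d(BL,T)=8, d(BL,V)=17
step 2: merge (A,T) at d=4; branch lengths A→2, T→2; new cluster AT
  updated: d(AT,BL)=25/2, d(AT,V)=10
step 3: merge (AT,V) at d=10; branch lengths AT→3, V→5; new cluster ATV
  updated: d(ATV,BL)=14
step 4: merge (ATV,BL) at d=14; branch lengths ATV→2, BL→13/2; new cluster ABLTV
final tree: (((A:2,T:2):3,V:5):2,(B:1/2,L:1/2):13/2)
total length: 43/2

43/2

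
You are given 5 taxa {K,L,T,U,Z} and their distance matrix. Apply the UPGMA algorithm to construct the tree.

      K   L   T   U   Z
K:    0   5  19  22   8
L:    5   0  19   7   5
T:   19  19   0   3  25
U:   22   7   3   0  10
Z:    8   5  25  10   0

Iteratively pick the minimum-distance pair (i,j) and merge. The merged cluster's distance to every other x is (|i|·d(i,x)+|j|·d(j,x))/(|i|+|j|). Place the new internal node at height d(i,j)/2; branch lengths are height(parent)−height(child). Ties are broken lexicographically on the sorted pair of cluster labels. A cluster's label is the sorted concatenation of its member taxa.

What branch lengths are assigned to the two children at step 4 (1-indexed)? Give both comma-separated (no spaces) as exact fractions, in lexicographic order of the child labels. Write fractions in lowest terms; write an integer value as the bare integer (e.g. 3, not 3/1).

step 1: merge (T,U) at d=3; branch lengths T→3/2, U→3/2; new cluster TU
  updated: d(K,TU)=41/2, d(L,TU)=13, d(TU,Z)=35/2
step 2: merge (K,L) at d=5; branch lengths K→5/2, L→5/2; new cluster KL
  updated: d(KL,TU)=67/4, d(KL,Z)=13/2
step 3: merge (KL,Z) at d=13/2; branch lengths KL→3/4, Z→13/4; new cluster KLZ
  updated: d(KLZ,TU)=17
step 4: merge (KLZ,TU) at d=17; branch lengths KLZ→21/4, TU→7; new cluster KLTUZ
final tree: (((K:5/2,L:5/2):3/4,Z:13/4):21/4,(T:3/2,U:3/2):7)
total length: 97/4

21/4,7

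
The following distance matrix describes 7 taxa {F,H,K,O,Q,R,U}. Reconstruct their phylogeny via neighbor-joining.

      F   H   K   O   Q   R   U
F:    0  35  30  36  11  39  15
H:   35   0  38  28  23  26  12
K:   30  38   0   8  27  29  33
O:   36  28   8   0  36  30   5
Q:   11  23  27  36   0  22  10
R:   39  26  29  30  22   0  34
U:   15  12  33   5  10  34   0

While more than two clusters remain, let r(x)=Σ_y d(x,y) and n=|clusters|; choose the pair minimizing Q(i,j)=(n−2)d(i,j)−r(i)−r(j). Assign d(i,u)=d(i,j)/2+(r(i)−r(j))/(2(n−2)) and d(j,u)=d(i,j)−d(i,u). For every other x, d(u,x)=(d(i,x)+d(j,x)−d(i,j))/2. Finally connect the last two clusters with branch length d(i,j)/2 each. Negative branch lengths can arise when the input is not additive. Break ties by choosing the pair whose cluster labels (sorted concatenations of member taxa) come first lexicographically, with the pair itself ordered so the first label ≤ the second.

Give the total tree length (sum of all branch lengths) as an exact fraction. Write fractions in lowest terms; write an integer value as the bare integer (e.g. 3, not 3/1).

1. join K+O (d=8, Q=-268) ⇒ KO; edges |K|=31/5, |O|=9/5
  updated: d(F,KO)=29, d(H,KO)=29, d(KO,Q)=55/2, d(KO,R)=51/2, d(KO,U)=15
2. join F+Q (d=11, Q=-357/2) ⇒ FQ; edges |F|=159/16, |Q|=17/16
  updated: d(FQ,H)=47/2, d(FQ,KO)=91/4, d(FQ,R)=25, d(FQ,U)=7
3. join KO+R (d=51/2, Q=-505/4) ⇒ KOR; edges |KO|=233/24, |R|=379/24
  updated: d(FQ,KOR)=89/8, d(H,KOR)=59/4, d(KOR,U)=47/4
4. join FQ+U (d=7, Q=-467/8) ⇒ FQU; edges |FQ|=199/32, |U|=25/32
  updated: d(FQU,H)=57/4, d(FQU,KOR)=127/16
5. join FQU+H (d=57/4, Q=-591/16) ⇒ FHQU; edges |FQU|=119/32, |H|=337/32
  updated: d(FHQU,KOR)=135/32
6. join FHQU+KOR (d=135/32) ⇒ FHKOQRU; edges |FHQU|=135/64, |KOR|=135/64
final tree: ((((F:159/16,Q:17/16):199/32,U:25/32):119/32,H:337/32):135/64,((K:31/5,O:9/5):233/24,R:379/24):135/64)
total length: 2239/32

2239/32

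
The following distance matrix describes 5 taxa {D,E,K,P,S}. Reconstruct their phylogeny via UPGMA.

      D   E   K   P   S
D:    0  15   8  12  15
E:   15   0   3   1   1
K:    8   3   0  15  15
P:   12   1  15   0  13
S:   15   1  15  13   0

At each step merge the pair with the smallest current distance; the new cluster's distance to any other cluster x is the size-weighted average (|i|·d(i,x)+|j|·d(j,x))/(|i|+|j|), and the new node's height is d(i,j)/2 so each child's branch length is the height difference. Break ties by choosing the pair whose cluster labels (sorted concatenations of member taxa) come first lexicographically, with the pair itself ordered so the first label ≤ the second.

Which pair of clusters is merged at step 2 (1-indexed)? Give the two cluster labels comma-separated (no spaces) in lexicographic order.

EP,S

1. join E+P (d=1) ⇒ EP; edges |E|=1/2, |P|=1/2
  updated: d(D,EP)=27/2, d(EP,K)=9, d(EP,S)=7
2. join EP+S (d=7) ⇒ EPS; edges |EP|=3, |S|=7/2
  updated: d(D,EPS)=14, d(EPS,K)=11
3. join D+K (d=8) ⇒ DK; edges |D|=4, |K|=4
  updated: d(DK,EPS)=25/2
4. join DK+EPS (d=25/2) ⇒ DEKPS; edges |DK|=9/4, |EPS|=11/4
final tree: ((D:4,K:4):9/4,((E:1/2,P:1/2):3,S:7/2):11/4)
total length: 41/2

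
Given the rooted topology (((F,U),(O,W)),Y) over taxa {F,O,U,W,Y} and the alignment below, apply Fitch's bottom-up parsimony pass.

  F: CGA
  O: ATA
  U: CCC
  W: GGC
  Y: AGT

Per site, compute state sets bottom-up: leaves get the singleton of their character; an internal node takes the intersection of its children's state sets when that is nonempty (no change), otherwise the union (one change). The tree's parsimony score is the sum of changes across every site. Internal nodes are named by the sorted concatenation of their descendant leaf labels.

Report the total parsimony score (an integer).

FU@0: {C} ∩ {C} = {C} (intersection, +0)
OW@0: {A} ∪ {G} = {A,G} (union, +1)
FOUW@0: {C} ∪ {A,G} = {A,C,G} (union, +1)
FOUWY@0: {A,C,G} ∩ {A} = {A} (intersection, +0)
FU@1: {G} ∪ {C} = {C,G} (union, +1)
OW@1: {T} ∪ {G} = {G,T} (union, +1)
FOUW@1: {C,G} ∩ {G,T} = {G} (intersection, +0)
FOUWY@1: {G} ∩ {G} = {G} (intersection, +0)
FU@2: {A} ∪ {C} = {A,C} (union, +1)
OW@2: {A} ∪ {C} = {A,C} (union, +1)
FOUW@2: {A,C} ∩ {A,C} = {A,C} (intersection, +0)
FOUWY@2: {A,C} ∪ {T} = {A,C,T} (union, +1)
per-site changes: [2, 2, 3]; total = 7

7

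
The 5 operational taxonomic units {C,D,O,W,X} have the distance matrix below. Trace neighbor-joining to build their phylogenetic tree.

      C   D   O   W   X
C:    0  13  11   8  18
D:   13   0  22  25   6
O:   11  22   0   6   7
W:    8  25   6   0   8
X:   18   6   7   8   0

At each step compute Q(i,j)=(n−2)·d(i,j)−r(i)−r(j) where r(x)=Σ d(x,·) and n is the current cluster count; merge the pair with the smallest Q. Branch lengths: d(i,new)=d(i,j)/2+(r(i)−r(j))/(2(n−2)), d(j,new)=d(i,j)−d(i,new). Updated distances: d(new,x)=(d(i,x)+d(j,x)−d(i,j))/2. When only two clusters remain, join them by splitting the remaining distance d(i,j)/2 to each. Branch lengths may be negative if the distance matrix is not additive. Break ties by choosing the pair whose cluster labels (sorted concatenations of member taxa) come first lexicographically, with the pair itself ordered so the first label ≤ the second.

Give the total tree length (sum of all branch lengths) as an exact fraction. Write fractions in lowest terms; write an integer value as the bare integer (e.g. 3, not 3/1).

step 1: merge (D,X) at d=6, Q=-87; branch lengths D→15/2, X→-3/2; new cluster DX
  updated: d(C,DX)=25/2, d(DX,O)=23/2, d(DX,W)=27/2
step 2: merge (C,DX) at d=25/2, Q=-44; branch lengths C→19/4, DX→31/4; new cluster CDX
  updated: d(CDX,O)=5, d(CDX,W)=9/2
step 3: merge (CDX,O) at d=5, Q=-31/2; branch lengths CDX→7/4, O→13/4; new cluster CDOX
  updated: d(CDOX,W)=11/4
step 4: merge (CDOX,W) at d=11/4; branch lengths CDOX→11/8, W→11/8; new cluster CDOWX
final tree: (((C:19/4,(D:15/2,X:-3/2):31/4):7/4,O:13/4):11/8,W:11/8)
total length: 105/4

105/4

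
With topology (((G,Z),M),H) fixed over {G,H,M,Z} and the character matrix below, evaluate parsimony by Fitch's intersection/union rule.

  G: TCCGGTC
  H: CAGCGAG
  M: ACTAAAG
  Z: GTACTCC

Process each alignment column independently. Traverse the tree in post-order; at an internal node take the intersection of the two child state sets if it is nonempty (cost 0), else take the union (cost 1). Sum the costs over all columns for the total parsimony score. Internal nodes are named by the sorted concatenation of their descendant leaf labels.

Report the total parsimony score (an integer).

site 0, node GZ: G={T} ∪ Z={G} → {G,T} (+1)
site 0, node GMZ: GZ={G,T} ∪ M={A} → {A,G,T} (+1)
site 0, node GHMZ: GMZ={A,G,T} ∪ H={C} → {A,C,G,T} (+1)
site 1, node GZ: G={C} ∪ Z={T} → {C,T} (+1)
site 1, node GMZ: GZ={C,T} ∩ M={C} → {C} (+0)
site 1, node GHMZ: GMZ={C} ∪ H={A} → {A,C} (+1)
site 2, node GZ: G={C} ∪ Z={A} → {A,C} (+1)
site 2, node GMZ: GZ={A,C} ∪ M={T} → {A,C,T} (+1)
site 2, node GHMZ: GMZ={A,C,T} ∪ H={G} → {A,C,G,T} (+1)
site 3, node GZ: G={G} ∪ Z={C} → {C,G} (+1)
site 3, node GMZ: GZ={C,G} ∪ M={A} → {A,C,G} (+1)
site 3, node GHMZ: GMZ={A,C,G} ∩ H={C} → {C} (+0)
site 4, node GZ: G={G} ∪ Z={T} → {G,T} (+1)
site 4, node GMZ: GZ={G,T} ∪ M={A} → {A,G,T} (+1)
site 4, node GHMZ: GMZ={A,G,T} ∩ H={G} → {G} (+0)
site 5, node GZ: G={T} ∪ Z={C} → {C,T} (+1)
site 5, node GMZ: GZ={C,T} ∪ M={A} → {A,C,T} (+1)
site 5, node GHMZ: GMZ={A,C,T} ∩ H={A} → {A} (+0)
site 6, node GZ: G={C} ∩ Z={C} → {C} (+0)
site 6, node GMZ: GZ={C} ∪ M={G} → {C,G} (+1)
site 6, node GHMZ: GMZ={C,G} ∩ H={G} → {G} (+0)
per-site changes: [3, 2, 3, 2, 2, 2, 1]; total = 15

15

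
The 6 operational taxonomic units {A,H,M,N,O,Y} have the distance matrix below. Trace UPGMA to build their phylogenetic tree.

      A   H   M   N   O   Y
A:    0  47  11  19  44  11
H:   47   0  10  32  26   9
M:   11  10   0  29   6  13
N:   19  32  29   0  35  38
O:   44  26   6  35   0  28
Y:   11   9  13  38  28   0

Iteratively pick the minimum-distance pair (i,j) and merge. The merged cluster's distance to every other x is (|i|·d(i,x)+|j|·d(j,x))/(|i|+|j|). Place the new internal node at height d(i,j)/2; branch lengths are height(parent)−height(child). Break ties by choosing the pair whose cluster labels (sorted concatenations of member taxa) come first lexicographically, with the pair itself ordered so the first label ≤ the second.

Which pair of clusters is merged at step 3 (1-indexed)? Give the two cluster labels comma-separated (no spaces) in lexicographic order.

A,N

1. join M+O (d=6) ⇒ MO; edges |M|=3, |O|=3
  updated: d(A,MO)=55/2, d(H,MO)=18, d(MO,N)=32, d(MO,Y)=41/2
2. join H+Y (d=9) ⇒ HY; edges |H|=9/2, |Y|=9/2
  updated: d(A,HY)=29, d(HY,MO)=77/4, d(HY,N)=35
3. join A+N (d=19) ⇒ AN; edges |A|=19/2, |N|=19/2
  updated: d(AN,HY)=32, d(AN,MO)=119/4
4. join HY+MO (d=77/4) ⇒ HMOY; edges |HY|=41/8, |MO|=53/8
  updated: d(AN,HMOY)=247/8
5. join AN+HMOY (d=247/8) ⇒ AHMNOY; edges |AN|=95/16, |HMOY|=93/16
final tree: ((A:19/2,N:19/2):95/16,((H:9/2,Y:9/2):41/8,(M:3,O:3):53/8):93/16)
total length: 115/2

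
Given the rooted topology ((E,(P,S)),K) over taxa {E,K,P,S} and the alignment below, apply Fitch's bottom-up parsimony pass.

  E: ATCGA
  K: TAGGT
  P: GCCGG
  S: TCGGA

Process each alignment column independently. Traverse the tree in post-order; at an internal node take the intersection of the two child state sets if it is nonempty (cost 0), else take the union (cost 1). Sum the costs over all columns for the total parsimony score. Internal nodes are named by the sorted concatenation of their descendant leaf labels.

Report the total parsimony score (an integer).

[col 0] PS: children P:{G}, S:{T} ∪→ {G,T}; cost 1
[col 0] EPS: children E:{A}, PS:{G,T} ∪→ {A,G,T}; cost 1
[col 0] EKPS: children EPS:{A,G,T}, K:{T} ∩→ {T}; cost 0
[col 1] PS: children P:{C}, S:{C} ∩→ {C}; cost 0
[col 1] EPS: children E:{T}, PS:{C} ∪→ {C,T}; cost 1
[col 1] EKPS: children EPS:{C,T}, K:{A} ∪→ {A,C,T}; cost 1
[col 2] PS: children P:{C}, S:{G} ∪→ {C,G}; cost 1
[col 2] EPS: children E:{C}, PS:{C,G} ∩→ {C}; cost 0
[col 2] EKPS: children EPS:{C}, K:{G} ∪→ {C,G}; cost 1
[col 3] PS: children P:{G}, S:{G} ∩→ {G}; cost 0
[col 3] EPS: children E:{G}, PS:{G} ∩→ {G}; cost 0
[col 3] EKPS: children EPS:{G}, K:{G} ∩→ {G}; cost 0
[col 4] PS: children P:{G}, S:{A} ∪→ {A,G}; cost 1
[col 4] EPS: children E:{A}, PS:{A,G} ∩→ {A}; cost 0
[col 4] EKPS: children EPS:{A}, K:{T} ∪→ {A,T}; cost 1
per-site changes: [2, 2, 2, 0, 2]; total = 8

8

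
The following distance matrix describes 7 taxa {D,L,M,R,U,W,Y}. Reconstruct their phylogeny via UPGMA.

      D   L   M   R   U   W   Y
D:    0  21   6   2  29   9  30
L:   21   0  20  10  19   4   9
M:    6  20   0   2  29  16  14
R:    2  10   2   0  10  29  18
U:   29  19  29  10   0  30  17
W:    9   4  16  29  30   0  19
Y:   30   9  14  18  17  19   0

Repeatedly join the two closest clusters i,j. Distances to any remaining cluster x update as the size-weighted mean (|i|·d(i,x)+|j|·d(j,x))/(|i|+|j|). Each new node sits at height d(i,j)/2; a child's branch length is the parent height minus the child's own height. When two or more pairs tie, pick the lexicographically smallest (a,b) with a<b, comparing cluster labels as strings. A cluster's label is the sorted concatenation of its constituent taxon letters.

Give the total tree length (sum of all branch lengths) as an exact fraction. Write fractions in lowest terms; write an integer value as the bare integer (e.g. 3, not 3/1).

785/18

1. join D+R (d=2) ⇒ DR; edges |D|=1, |R|=1
  updated: d(DR,L)=31/2, d(DR,M)=4, d(DR,U)=39/2, d(DR,W)=19, d(DR,Y)=24
2. join DR+M (d=4) ⇒ DMR; edges |DR|=1, |M|=2
  updated: d(DMR,L)=17, d(DMR,U)=68/3, d(DMR,W)=18, d(DMR,Y)=62/3
3. join L+W (d=4) ⇒ LW; edges |L|=2, |W|=2
  updated: d(DMR,LW)=35/2, d(LW,U)=49/2, d(LW,Y)=14
4. join LW+Y (d=14) ⇒ LWY; edges |LW|=5, |Y|=7
  updated: d(DMR,LWY)=167/9, d(LWY,U)=22
5. join DMR+LWY (d=167/9) ⇒ DLMRWY; edges |DMR|=131/18, |LWY|=41/18
  updated: d(DLMRWY,U)=67/3
6. join DLMRWY+U (d=67/3) ⇒ DLMRUWY; edges |DLMRWY|=17/9, |U|=67/6
final tree: ((((D:1,R:1):1,M:2):131/18,((L:2,W:2):5,Y:7):41/18):17/9,U:67/6)
total length: 785/18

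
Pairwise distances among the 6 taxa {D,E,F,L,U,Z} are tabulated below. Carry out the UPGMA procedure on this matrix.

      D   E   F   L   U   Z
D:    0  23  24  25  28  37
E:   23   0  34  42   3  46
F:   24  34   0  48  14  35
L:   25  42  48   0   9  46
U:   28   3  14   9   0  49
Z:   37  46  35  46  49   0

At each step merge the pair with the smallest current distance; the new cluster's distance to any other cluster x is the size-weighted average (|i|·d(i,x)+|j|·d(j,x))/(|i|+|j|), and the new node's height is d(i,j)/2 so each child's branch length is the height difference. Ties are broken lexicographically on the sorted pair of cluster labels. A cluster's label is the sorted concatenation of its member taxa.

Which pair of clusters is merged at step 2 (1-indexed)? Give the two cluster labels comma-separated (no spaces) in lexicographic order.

D,F

iteration 1: select E,U (d=3); attach at lengths (3/2, 3/2); label the merged cluster EU
  updated: d(D,EU)=51/2, d(EU,F)=24, d(EU,L)=51/2, d(EU,Z)=95/2
iteration 2: select D,F (d=24); attach at lengths (12, 12); label the merged cluster DF
  updated: d(DF,EU)=99/4, d(DF,L)=73/2, d(DF,Z)=36
iteration 3: select DF,EU (d=99/4); attach at lengths (3/8, 87/8); label the merged cluster DEFU
  updated: d(DEFU,L)=31, d(DEFU,Z)=167/4
iteration 4: select DEFU,L (d=31); attach at lengths (25/8, 31/2); label the merged cluster DEFLU
  updated: d(DEFLU,Z)=213/5
iteration 5: select DEFLU,Z (d=213/5); attach at lengths (29/5, 213/10); label the merged cluster DEFLUZ
final tree: ((((D:12,F:12):3/8,(E:3/2,U:3/2):87/8):25/8,L:31/2):29/5,Z:213/10)
total length: 3359/40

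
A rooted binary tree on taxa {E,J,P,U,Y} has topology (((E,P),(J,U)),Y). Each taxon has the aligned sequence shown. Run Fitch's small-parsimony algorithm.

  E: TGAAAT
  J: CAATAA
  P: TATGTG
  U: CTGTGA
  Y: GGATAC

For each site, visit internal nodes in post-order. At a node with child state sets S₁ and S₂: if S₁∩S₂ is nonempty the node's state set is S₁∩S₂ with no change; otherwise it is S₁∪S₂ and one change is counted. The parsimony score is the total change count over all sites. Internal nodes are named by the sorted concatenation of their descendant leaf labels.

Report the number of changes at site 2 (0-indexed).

2

[col 0] EP: children E:{T}, P:{T} ∩→ {T}; cost 0
[col 0] JU: children J:{C}, U:{C} ∩→ {C}; cost 0
[col 0] EJPU: children EP:{T}, JU:{C} ∪→ {C,T}; cost 1
[col 0] EJPUY: children EJPU:{C,T}, Y:{G} ∪→ {C,G,T}; cost 1
[col 1] EP: children E:{G}, P:{A} ∪→ {A,G}; cost 1
[col 1] JU: children J:{A}, U:{T} ∪→ {A,T}; cost 1
[col 1] EJPU: children EP:{A,G}, JU:{A,T} ∩→ {A}; cost 0
[col 1] EJPUY: children EJPU:{A}, Y:{G} ∪→ {A,G}; cost 1
[col 2] EP: children E:{A}, P:{T} ∪→ {A,T}; cost 1
[col 2] JU: children J:{A}, U:{G} ∪→ {A,G}; cost 1
[col 2] EJPU: children EP:{A,T}, JU:{A,G} ∩→ {A}; cost 0
[col 2] EJPUY: children EJPU:{A}, Y:{A} ∩→ {A}; cost 0
[col 3] EP: children E:{A}, P:{G} ∪→ {A,G}; cost 1
[col 3] JU: children J:{T}, U:{T} ∩→ {T}; cost 0
[col 3] EJPU: children EP:{A,G}, JU:{T} ∪→ {A,G,T}; cost 1
[col 3] EJPUY: children EJPU:{A,G,T}, Y:{T} ∩→ {T}; cost 0
[col 4] EP: children E:{A}, P:{T} ∪→ {A,T}; cost 1
[col 4] JU: children J:{A}, U:{G} ∪→ {A,G}; cost 1
[col 4] EJPU: children EP:{A,T}, JU:{A,G} ∩→ {A}; cost 0
[col 4] EJPUY: children EJPU:{A}, Y:{A} ∩→ {A}; cost 0
[col 5] EP: children E:{T}, P:{G} ∪→ {G,T}; cost 1
[col 5] JU: children J:{A}, U:{A} ∩→ {A}; cost 0
[col 5] EJPU: children EP:{G,T}, JU:{A} ∪→ {A,G,T}; cost 1
[col 5] EJPUY: children EJPU:{A,G,T}, Y:{C} ∪→ {A,C,G,T}; cost 1
per-site changes: [2, 3, 2, 2, 2, 3]; total = 14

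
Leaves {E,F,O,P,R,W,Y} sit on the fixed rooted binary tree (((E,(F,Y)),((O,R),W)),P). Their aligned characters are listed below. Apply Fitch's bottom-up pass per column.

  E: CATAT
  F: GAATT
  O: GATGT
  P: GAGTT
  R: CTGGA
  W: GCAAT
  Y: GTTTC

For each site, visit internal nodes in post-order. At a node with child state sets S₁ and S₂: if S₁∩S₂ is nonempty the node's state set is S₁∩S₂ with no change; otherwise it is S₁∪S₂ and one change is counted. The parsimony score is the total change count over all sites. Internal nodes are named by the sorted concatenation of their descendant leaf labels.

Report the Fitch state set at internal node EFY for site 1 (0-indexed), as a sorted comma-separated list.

A

[col 0] FY: children F:{G}, Y:{G} ∩→ {G}; cost 0
[col 0] EFY: children E:{C}, FY:{G} ∪→ {C,G}; cost 1
[col 0] OR: children O:{G}, R:{C} ∪→ {C,G}; cost 1
[col 0] ORW: children OR:{C,G}, W:{G} ∩→ {G}; cost 0
[col 0] EFORWY: children EFY:{C,G}, ORW:{G} ∩→ {G}; cost 0
[col 0] EFOPRWY: children EFORWY:{G}, P:{G} ∩→ {G}; cost 0
[col 1] FY: children F:{A}, Y:{T} ∪→ {A,T}; cost 1
[col 1] EFY: children E:{A}, FY:{A,T} ∩→ {A}; cost 0
[col 1] OR: children O:{A}, R:{T} ∪→ {A,T}; cost 1
[col 1] ORW: children OR:{A,T}, W:{C} ∪→ {A,C,T}; cost 1
[col 1] EFORWY: children EFY:{A}, ORW:{A,C,T} ∩→ {A}; cost 0
[col 1] EFOPRWY: children EFORWY:{A}, P:{A} ∩→ {A}; cost 0
[col 2] FY: children F:{A}, Y:{T} ∪→ {A,T}; cost 1
[col 2] EFY: children E:{T}, FY:{A,T} ∩→ {T}; cost 0
[col 2] OR: children O:{T}, R:{G} ∪→ {G,T}; cost 1
[col 2] ORW: children OR:{G,T}, W:{A} ∪→ {A,G,T}; cost 1
[col 2] EFORWY: children EFY:{T}, ORW:{A,G,T} ∩→ {T}; cost 0
[col 2] EFOPRWY: children EFORWY:{T}, P:{G} ∪→ {G,T}; cost 1
[col 3] FY: children F:{T}, Y:{T} ∩→ {T}; cost 0
[col 3] EFY: children E:{A}, FY:{T} ∪→ {A,T}; cost 1
[col 3] OR: children O:{G}, R:{G} ∩→ {G}; cost 0
[col 3] ORW: children OR:{G}, W:{A} ∪→ {A,G}; cost 1
[col 3] EFORWY: children EFY:{A,T}, ORW:{A,G} ∩→ {A}; cost 0
[col 3] EFOPRWY: children EFORWY:{A}, P:{T} ∪→ {A,T}; cost 1
[col 4] FY: children F:{T}, Y:{C} ∪→ {C,T}; cost 1
[col 4] EFY: children E:{T}, FY:{C,T} ∩→ {T}; cost 0
[col 4] OR: children O:{T}, R:{A} ∪→ {A,T}; cost 1
[col 4] ORW: children OR:{A,T}, W:{T} ∩→ {T}; cost 0
[col 4] EFORWY: children EFY:{T}, ORW:{T} ∩→ {T}; cost 0
[col 4] EFOPRWY: children EFORWY:{T}, P:{T} ∩→ {T}; cost 0
per-site changes: [2, 3, 4, 3, 2]; total = 14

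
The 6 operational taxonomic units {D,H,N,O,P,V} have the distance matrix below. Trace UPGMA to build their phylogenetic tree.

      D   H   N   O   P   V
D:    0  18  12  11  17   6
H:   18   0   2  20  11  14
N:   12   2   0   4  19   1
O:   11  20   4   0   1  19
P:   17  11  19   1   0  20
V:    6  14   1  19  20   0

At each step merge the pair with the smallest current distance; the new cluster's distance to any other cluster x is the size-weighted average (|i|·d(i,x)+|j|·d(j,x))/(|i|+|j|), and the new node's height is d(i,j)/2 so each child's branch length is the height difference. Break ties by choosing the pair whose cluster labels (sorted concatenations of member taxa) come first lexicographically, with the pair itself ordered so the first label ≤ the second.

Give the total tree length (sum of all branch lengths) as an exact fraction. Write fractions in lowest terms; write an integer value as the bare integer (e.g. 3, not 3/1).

iteration 1: select N,V (d=1); attach at lengths (1/2, 1/2); label the merged cluster NV
  updated: d(D,NV)=9, d(H,NV)=8, d(NV,O)=23/2, d(NV,P)=39/2
iteration 2: select O,P (d=1); attach at lengths (1/2, 1/2); label the merged cluster OP
  updated: d(D,OP)=14, d(H,OP)=31/2, d(NV,OP)=31/2
iteration 3: select H,NV (d=8); attach at lengths (4, 7/2); label the merged cluster HNV
  updated: d(D,HNV)=12, d(HNV,OP)=31/2
iteration 4: select D,HNV (d=12); attach at lengths (6, 2); label the merged cluster DHNV
  updated: d(DHNV,OP)=121/8
iteration 5: select DHNV,OP (d=121/8); attach at lengths (25/16, 113/16); label the merged cluster DHNOPV
final tree: ((D:6,(H:4,(N:1/2,V:1/2):7/2):2):25/16,(O:1/2,P:1/2):113/16)
total length: 209/8

209/8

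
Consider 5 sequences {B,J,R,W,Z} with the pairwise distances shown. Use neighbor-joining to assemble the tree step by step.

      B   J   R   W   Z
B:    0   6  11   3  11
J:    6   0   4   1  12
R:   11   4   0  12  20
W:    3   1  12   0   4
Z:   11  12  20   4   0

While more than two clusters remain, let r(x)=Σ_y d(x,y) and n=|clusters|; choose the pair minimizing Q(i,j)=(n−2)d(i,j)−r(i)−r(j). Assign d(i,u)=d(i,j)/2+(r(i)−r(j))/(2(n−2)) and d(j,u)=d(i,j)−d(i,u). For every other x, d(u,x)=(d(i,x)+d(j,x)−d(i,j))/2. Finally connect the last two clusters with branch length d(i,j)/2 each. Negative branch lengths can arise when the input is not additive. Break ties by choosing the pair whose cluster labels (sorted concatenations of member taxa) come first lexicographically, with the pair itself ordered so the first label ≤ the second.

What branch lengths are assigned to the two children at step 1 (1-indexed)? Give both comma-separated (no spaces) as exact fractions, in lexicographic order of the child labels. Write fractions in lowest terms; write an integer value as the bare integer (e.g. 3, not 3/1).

step 1: merge (J,R) at d=4, Q=-58; branch lengths J→-2, R→6; new cluster JR
  updated: d(B,JR)=13/2, d(JR,W)=9/2, d(JR,Z)=14
step 2: merge (B,JR) at d=13/2, Q=-65/2; branch lengths B→17/8, JR→35/8; new cluster BJR
  updated: d(BJR,W)=1/2, d(BJR,Z)=37/4
step 3: merge (BJR,W) at d=1/2, Q=-55/4; branch lengths BJR→23/8, W→-19/8; new cluster BJRW
  updated: d(BJRW,Z)=51/8
step 4: merge (BJRW,Z) at d=51/8; branch lengths BJRW→51/16, Z→51/16; new cluster BJRWZ
final tree: (((B:17/8,(J:-2,R:6):35/8):23/8,W:-19/8):51/16,Z:51/16)
total length: 139/8

-2,6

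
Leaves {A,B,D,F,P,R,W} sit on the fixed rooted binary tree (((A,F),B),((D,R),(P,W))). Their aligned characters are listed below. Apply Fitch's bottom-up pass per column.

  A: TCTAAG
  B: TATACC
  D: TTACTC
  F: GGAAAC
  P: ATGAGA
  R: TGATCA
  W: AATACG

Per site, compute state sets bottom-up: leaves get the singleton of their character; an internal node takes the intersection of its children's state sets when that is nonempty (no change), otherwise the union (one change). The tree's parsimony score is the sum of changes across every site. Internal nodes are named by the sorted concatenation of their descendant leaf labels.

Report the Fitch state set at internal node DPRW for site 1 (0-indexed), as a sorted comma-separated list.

T

[col 0] AF: children A:{T}, F:{G} ∪→ {G,T}; cost 1
[col 0] ABF: children AF:{G,T}, B:{T} ∩→ {T}; cost 0
[col 0] DR: children D:{T}, R:{T} ∩→ {T}; cost 0
[col 0] PW: children P:{A}, W:{A} ∩→ {A}; cost 0
[col 0] DPRW: children DR:{T}, PW:{A} ∪→ {A,T}; cost 1
[col 0] ABDFPRW: children ABF:{T}, DPRW:{A,T} ∩→ {T}; cost 0
[col 1] AF: children A:{C}, F:{G} ∪→ {C,G}; cost 1
[col 1] ABF: children AF:{C,G}, B:{A} ∪→ {A,C,G}; cost 1
[col 1] DR: children D:{T}, R:{G} ∪→ {G,T}; cost 1
[col 1] PW: children P:{T}, W:{A} ∪→ {A,T}; cost 1
[col 1] DPRW: children DR:{G,T}, PW:{A,T} ∩→ {T}; cost 0
[col 1] ABDFPRW: children ABF:{A,C,G}, DPRW:{T} ∪→ {A,C,G,T}; cost 1
[col 2] AF: children A:{T}, F:{A} ∪→ {A,T}; cost 1
[col 2] ABF: children AF:{A,T}, B:{T} ∩→ {T}; cost 0
[col 2] DR: children D:{A}, R:{A} ∩→ {A}; cost 0
[col 2] PW: children P:{G}, W:{T} ∪→ {G,T}; cost 1
[col 2] DPRW: children DR:{A}, PW:{G,T} ∪→ {A,G,T}; cost 1
[col 2] ABDFPRW: children ABF:{T}, DPRW:{A,G,T} ∩→ {T}; cost 0
[col 3] AF: children A:{A}, F:{A} ∩→ {A}; cost 0
[col 3] ABF: children AF:{A}, B:{A} ∩→ {A}; cost 0
[col 3] DR: children D:{C}, R:{T} ∪→ {C,T}; cost 1
[col 3] PW: children P:{A}, W:{A} ∩→ {A}; cost 0
[col 3] DPRW: children DR:{C,T}, PW:{A} ∪→ {A,C,T}; cost 1
[col 3] ABDFPRW: children ABF:{A}, DPRW:{A,C,T} ∩→ {A}; cost 0
[col 4] AF: children A:{A}, F:{A} ∩→ {A}; cost 0
[col 4] ABF: children AF:{A}, B:{C} ∪→ {A,C}; cost 1
[col 4] DR: children D:{T}, R:{C} ∪→ {C,T}; cost 1
[col 4] PW: children P:{G}, W:{C} ∪→ {C,G}; cost 1
[col 4] DPRW: children DR:{C,T}, PW:{C,G} ∩→ {C}; cost 0
[col 4] ABDFPRW: children ABF:{A,C}, DPRW:{C} ∩→ {C}; cost 0
[col 5] AF: children A:{G}, F:{C} ∪→ {C,G}; cost 1
[col 5] ABF: children AF:{C,G}, B:{C} ∩→ {C}; cost 0
[col 5] DR: children D:{C}, R:{A} ∪→ {A,C}; cost 1
[col 5] PW: children P:{A}, W:{G} ∪→ {A,G}; cost 1
[col 5] DPRW: children DR:{A,C}, PW:{A,G} ∩→ {A}; cost 0
[col 5] ABDFPRW: children ABF:{C}, DPRW:{A} ∪→ {A,C}; cost 1
per-site changes: [2, 5, 3, 2, 3, 4]; total = 19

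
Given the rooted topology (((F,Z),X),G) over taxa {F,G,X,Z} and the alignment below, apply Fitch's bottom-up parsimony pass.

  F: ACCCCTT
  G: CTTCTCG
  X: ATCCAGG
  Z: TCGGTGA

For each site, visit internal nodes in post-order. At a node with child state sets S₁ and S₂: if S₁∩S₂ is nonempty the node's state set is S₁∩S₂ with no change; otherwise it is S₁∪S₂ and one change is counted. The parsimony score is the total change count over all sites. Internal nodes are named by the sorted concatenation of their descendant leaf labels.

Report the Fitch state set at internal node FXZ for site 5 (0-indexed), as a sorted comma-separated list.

G

[col 0] FZ: children F:{A}, Z:{T} ∪→ {A,T}; cost 1
[col 0] FXZ: children FZ:{A,T}, X:{A} ∩→ {A}; cost 0
[col 0] FGXZ: children FXZ:{A}, G:{C} ∪→ {A,C}; cost 1
[col 1] FZ: children F:{C}, Z:{C} ∩→ {C}; cost 0
[col 1] FXZ: children FZ:{C}, X:{T} ∪→ {C,T}; cost 1
[col 1] FGXZ: children FXZ:{C,T}, G:{T} ∩→ {T}; cost 0
[col 2] FZ: children F:{C}, Z:{G} ∪→ {C,G}; cost 1
[col 2] FXZ: children FZ:{C,G}, X:{C} ∩→ {C}; cost 0
[col 2] FGXZ: children FXZ:{C}, G:{T} ∪→ {C,T}; cost 1
[col 3] FZ: children F:{C}, Z:{G} ∪→ {C,G}; cost 1
[col 3] FXZ: children FZ:{C,G}, X:{C} ∩→ {C}; cost 0
[col 3] FGXZ: children FXZ:{C}, G:{C} ∩→ {C}; cost 0
[col 4] FZ: children F:{C}, Z:{T} ∪→ {C,T}; cost 1
[col 4] FXZ: children FZ:{C,T}, X:{A} ∪→ {A,C,T}; cost 1
[col 4] FGXZ: children FXZ:{A,C,T}, G:{T} ∩→ {T}; cost 0
[col 5] FZ: children F:{T}, Z:{G} ∪→ {G,T}; cost 1
[col 5] FXZ: children FZ:{G,T}, X:{G} ∩→ {G}; cost 0
[col 5] FGXZ: children FXZ:{G}, G:{C} ∪→ {C,G}; cost 1
[col 6] FZ: children F:{T}, Z:{A} ∪→ {A,T}; cost 1
[col 6] FXZ: children FZ:{A,T}, X:{G} ∪→ {A,G,T}; cost 1
[col 6] FGXZ: children FXZ:{A,G,T}, G:{G} ∩→ {G}; cost 0
per-site changes: [2, 1, 2, 1, 2, 2, 2]; total = 12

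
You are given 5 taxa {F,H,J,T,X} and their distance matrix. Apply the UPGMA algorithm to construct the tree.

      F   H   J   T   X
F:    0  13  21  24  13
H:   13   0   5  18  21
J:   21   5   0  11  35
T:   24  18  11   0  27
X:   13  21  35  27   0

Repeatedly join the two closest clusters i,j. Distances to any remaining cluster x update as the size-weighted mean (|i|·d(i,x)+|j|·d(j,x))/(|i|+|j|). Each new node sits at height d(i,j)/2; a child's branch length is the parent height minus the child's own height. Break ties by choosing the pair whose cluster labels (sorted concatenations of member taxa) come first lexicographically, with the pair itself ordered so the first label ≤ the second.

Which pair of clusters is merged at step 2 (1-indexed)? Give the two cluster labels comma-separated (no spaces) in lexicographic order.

F,X

1. join H+J (d=5) ⇒ HJ; edges |H|=5/2, |J|=5/2
  updated: d(F,HJ)=17, d(HJ,T)=29/2, d(HJ,X)=28
2. join F+X (d=13) ⇒ FX; edges |F|=13/2, |X|=13/2
  updated: d(FX,HJ)=45/2, d(FX,T)=51/2
3. join HJ+T (d=29/2) ⇒ HJT; edges |HJ|=19/4, |T|=29/4
  updated: d(FX,HJT)=47/2
4. join FX+HJT (d=47/2) ⇒ FHJTX; edges |FX|=21/4, |HJT|=9/2
final tree: ((F:13/2,X:13/2):21/4,((H:5/2,J:5/2):19/4,T:29/4):9/2)
total length: 159/4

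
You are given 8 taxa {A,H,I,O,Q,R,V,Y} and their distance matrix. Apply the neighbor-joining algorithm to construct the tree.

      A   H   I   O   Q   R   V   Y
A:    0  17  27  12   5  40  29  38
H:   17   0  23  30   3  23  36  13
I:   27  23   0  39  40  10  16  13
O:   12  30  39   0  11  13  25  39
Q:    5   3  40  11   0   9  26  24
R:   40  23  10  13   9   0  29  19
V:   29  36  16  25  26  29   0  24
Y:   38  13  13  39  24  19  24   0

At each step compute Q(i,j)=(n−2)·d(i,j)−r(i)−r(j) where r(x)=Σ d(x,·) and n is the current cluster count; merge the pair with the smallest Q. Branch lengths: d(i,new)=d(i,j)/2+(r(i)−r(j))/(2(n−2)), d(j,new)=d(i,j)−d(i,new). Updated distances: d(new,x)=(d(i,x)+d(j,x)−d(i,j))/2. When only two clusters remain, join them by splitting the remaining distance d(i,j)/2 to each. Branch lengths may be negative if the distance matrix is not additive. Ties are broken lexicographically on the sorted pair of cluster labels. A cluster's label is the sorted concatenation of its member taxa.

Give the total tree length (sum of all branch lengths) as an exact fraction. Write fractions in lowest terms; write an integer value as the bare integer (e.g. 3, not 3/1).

iteration 1: select A,O (d=12, Q=-265); attach at lengths (71/12, 73/12); label the merged cluster AO
  updated: d(AO,H)=35/2, d(AO,I)=27, d(AO,Q)=2, d(AO,R)=41/2, d(AO,V)=21, d(AO,Y)=65/2
iteration 2: select AO,Q (d=2, Q=-429/2); attach at lengths (53/20, -13/20); label the merged cluster AOQ
  updated: d(AOQ,H)=37/4, d(AOQ,I)=65/2, d(AOQ,R)=55/4, d(AOQ,V)=45/2, d(AOQ,Y)=109/4
iteration 3: select AOQ,H (d=37/4, Q=-345/2); attach at lengths (19/4, 9/2); label the merged cluster AHOQ
  updated: d(AHOQ,I)=185/8, d(AHOQ,R)=55/4, d(AHOQ,V)=197/8, d(AHOQ,Y)=31/2
iteration 4: select I,V (d=16, Q=-431/4); attach at lengths (11/4, 53/4); label the merged cluster IV
  updated: d(AHOQ,IV)=127/8, d(IV,R)=23/2, d(IV,Y)=21/2
iteration 5: select AHOQ,R (d=55/4, Q=-495/8); attach at lengths (227/32, 213/32); label the merged cluster AHOQR
  updated: d(AHOQR,IV)=109/16, d(AHOQR,Y)=83/8
iteration 6: select AHOQR,IV (d=109/16, Q=-443/16); attach at lengths (107/32, 111/32); label the merged cluster AHIOQRV
  updated: d(AHIOQRV,Y)=225/32
iteration 7: select AHIOQRV,Y (d=225/32); attach at lengths (225/64, 225/64); label the merged cluster AHIOQRVY
final tree: ((((((A:71/12,O:73/12):53/20,Q:-13/20):19/4,H:9/2):227/32,R:213/32):107/32,(I:11/4,V:53/4):111/32):225/64,Y:225/64)
total length: 2139/32

2139/32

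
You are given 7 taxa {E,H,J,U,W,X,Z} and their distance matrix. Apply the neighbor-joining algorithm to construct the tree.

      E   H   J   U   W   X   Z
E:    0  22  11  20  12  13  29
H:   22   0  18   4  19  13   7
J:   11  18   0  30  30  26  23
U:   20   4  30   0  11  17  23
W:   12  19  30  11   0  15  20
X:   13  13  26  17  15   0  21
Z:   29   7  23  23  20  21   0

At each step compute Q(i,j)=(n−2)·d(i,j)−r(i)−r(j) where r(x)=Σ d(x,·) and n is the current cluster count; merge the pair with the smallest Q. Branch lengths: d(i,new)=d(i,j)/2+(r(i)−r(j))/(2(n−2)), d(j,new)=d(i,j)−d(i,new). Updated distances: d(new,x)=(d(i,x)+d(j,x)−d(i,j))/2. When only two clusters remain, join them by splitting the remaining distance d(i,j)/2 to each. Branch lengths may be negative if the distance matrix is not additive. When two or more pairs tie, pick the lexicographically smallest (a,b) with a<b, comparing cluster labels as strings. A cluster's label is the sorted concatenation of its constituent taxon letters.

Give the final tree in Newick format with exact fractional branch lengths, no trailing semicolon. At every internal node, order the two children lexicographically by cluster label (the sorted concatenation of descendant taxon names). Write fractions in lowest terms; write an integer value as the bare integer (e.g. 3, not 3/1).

((((E:12/5,J:43/5):15/2,X:13/2):7/4,(H:-3/4,Z:31/4):5):5/4,(U:11/2,W:11/2):5/4)

1. join E+J (d=11, Q=-190) ⇒ EJ; edges |E|=12/5, |J|=43/5
  updated: d(EJ,H)=29/2, d(EJ,U)=39/2, d(EJ,W)=31/2, d(EJ,X)=14, d(EJ,Z)=41/2
2. join H+Z (d=7, Q=-121) ⇒ HZ; edges |H|=-3/4, |Z|=31/4
  updated: d(EJ,HZ)=14, d(HZ,U)=10, d(HZ,W)=16, d(HZ,X)=27/2
3. join U+W (d=11, Q=-82) ⇒ UW; edges |U|=11/2, |W|=11/2
  updated: d(EJ,UW)=12, d(HZ,UW)=15/2, d(UW,X)=21/2
4. join EJ+X (d=14, Q=-50) ⇒ EJX; edges |EJ|=15/2, |X|=13/2
  updated: d(EJX,HZ)=27/4, d(EJX,UW)=17/4
5. join EJX+HZ (d=27/4, Q=-37/2) ⇒ EHJXZ; edges |EJX|=7/4, |HZ|=5
  updated: d(EHJXZ,UW)=5/2
6. join EHJXZ+UW (d=5/2) ⇒ EHJUWXZ; edges |EHJXZ|=5/4, |UW|=5/4
final tree: ((((E:12/5,J:43/5):15/2,X:13/2):7/4,(H:-3/4,Z:31/4):5):5/4,(U:11/2,W:11/2):5/4)
total length: 209/4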